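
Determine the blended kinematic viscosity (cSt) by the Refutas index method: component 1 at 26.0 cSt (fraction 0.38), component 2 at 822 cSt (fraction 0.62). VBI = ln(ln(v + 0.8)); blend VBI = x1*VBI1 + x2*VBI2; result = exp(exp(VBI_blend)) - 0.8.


Refutas method: VBN_i = 14.534*ln(ln(visc_i + 0.8)) + 10.975, blended linearly by mass fraction; since VBN is linear in VBI_i = ln(ln(visc_i + 0.8)) and the fractions sum to 1, blend VBI directly: visc = exp(exp(VBI_blend)) - 0.8
VBI_1 = ln(ln(26.0 + 0.8)) = 1.1904
VBI_2 = ln(ln(822 + 0.8)) = 1.904
VBI_blend = 0.38 * 1.1904 + 0.62 * 1.904 = 1.63283
visc_blend = exp(exp(1.63283)) - 0.8 = 166.3

166.3 cSt


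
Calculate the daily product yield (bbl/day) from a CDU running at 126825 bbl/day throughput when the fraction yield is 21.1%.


Crude throughput = 126825 bbl/day
Fraction yield = 21.1%
yield = throughput * fraction / 100
yield = 126825 * 21.1 / 100 = 26760.075

26760.075 bbl/day


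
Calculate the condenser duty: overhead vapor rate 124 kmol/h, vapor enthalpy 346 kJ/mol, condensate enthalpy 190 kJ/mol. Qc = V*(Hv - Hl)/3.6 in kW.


Qc = 124 * (346 - 190) / 3.6 = 124 * 156 / 3.6 = 5373

5373 kW


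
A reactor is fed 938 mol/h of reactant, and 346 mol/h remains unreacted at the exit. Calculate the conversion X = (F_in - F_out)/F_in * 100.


X = (F_in - F_out) / F_in * 100
Moles reacted = 938 - 346 = 592
X = 592 / 938 * 100
= 0.6311 * 100
= 63.11 %

63.11 %


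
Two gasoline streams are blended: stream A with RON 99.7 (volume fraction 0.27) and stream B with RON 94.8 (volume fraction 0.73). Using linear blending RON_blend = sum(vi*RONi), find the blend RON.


Linear blending: RON_blend = sum(vi * RONi)
Contribution 1: 0.27 * 99.7 = 26.919
Contribution 2: 0.73 * 94.8 = 69.204
RON_blend = 26.919 + 69.204 = 96.123

96.123


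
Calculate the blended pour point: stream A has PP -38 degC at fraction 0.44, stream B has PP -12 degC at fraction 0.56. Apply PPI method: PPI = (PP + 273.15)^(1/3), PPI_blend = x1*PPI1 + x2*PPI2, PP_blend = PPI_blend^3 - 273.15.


PPI_1 = (-38 + 273.15)^(1/3) = 6.172318
PPI_2 = (-12 + 273.15)^(1/3) = 6.391901
PPI_blend = 0.44 * 6.172318 + 0.56 * 6.391901 = 6.295284
PP_blend = 6.295284^3 - 273.15 = 249.4859 - 273.15 = -23.66

-23.66 degC


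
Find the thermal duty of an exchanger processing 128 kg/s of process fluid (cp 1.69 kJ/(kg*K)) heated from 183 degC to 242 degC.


Q = m_dot * cp * delta_T
delta_T = 242 - 183 = 59 K
Q = 128 * 1.69 * 59
= 216.32 * 59
= 12762.88 kW

12762.88 kW


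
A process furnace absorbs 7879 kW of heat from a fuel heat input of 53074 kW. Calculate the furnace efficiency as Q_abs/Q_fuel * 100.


Furnace efficiency = Q_absorbed / Q_fuel * 100
= 7879 / 53074 * 100 = 14.85

14.85 %


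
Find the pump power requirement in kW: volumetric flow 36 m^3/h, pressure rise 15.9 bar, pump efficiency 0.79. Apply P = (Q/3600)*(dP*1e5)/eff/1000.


Q = 36 / 3600 = 0.01 m^3/s
P = 0.01 * (15.9 * 1e5) / 0.79 / 1000 = 20.13

20.13 kW


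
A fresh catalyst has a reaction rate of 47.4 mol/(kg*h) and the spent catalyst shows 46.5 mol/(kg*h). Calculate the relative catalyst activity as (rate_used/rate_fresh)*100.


Activity (%) = (rate_used / rate_fresh) * 100
rate_used = 46.5, rate_fresh = 47.4
= (46.5 / 47.4) * 100
= 0.9810 * 100 = 98.10

98.10 %


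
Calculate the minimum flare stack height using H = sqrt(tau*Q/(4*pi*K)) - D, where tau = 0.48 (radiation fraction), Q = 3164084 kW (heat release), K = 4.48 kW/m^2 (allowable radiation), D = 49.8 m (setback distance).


tau*Q/(4*pi*K) = 0.48 * 3164084 / (4 * pi * 4.48) = 26977.5
sqrt(26977.5) = 164.248
H = 164.248 - 49.8 = 114.4

114.4 m


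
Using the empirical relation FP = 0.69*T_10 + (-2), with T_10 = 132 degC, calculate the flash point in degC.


FP = 0.69 * 132 + (-2) = 89.08

89.08 degC


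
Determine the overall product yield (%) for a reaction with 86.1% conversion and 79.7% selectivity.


Overall yield = conversion (%) * selectivity (%) / 100
Conversion = 86.1%, Selectivity = 79.7%
Y = 86.1 * 79.7 / 100
= 68.6217 %

68.6217 %


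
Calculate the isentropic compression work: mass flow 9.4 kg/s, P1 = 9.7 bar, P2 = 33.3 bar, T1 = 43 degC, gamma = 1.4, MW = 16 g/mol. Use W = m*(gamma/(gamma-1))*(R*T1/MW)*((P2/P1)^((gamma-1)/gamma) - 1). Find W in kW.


Isentropic work: W = m*(gamma/(gamma-1))*(R*T1/MW)*((P2/P1)^((gamma-1)/gamma) - 1)
T1 = 43 + 273.15 = 316.15 K
Pressure ratio = 33.3 / 9.7 = 3.43299
Exponent = (1.4 - 1)/1.4 = 0.285714
(P2/P1)^exp - 1 = 3.43299^0.285714 - 1 = 0.42249
W = 9.4 * 1.4 / 0.4 * 8.314 * 316.15 / 16 * 0.42249 = 2283

2283 kW


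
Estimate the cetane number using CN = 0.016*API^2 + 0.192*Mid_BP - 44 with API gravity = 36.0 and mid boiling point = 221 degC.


CN = 0.016 * 36.0^2 + 0.192 * 221 - 44
CN = 20.736 + 42.432 - 44 = 19.168

19.168


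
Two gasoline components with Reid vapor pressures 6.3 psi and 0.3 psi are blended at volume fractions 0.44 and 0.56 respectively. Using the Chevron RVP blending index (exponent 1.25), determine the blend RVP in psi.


Chevron index: RVP_blend = (sum xi*RVPi^1.25)^(1/1.25)
RVP^1.25 terms: 0.44 * 6.3^1.25 + 0.56 * 0.3^1.25 = 4.51599
RVP_blend = 4.51599^(1/1.25) = 3.340

3.340 psi


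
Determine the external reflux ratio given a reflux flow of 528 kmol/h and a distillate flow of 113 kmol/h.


Reflux ratio definition: R = L / D (liquid returned / distillate withdrawn)
L = 528 kmol/h, D = 113 kmol/h
R = 528 / 113 = 4.673

4.673


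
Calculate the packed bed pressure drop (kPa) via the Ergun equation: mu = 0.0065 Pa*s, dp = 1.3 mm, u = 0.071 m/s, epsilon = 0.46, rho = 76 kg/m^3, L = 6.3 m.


dp = 1.3 mm = 0.0013 m
Viscous term = 150*0.0065*0.071*(1-0.46)^2 / (0.0013^2*0.46^3) = 122713
Inertial term = 1.75*76*0.071^2*(1-0.46) / (0.0013*0.46^3) = 2861.18
dP/L = 122713 + 2861.18 = 125574 Pa/m
dP = 125574 * 6.3 / 1000 = 791.1 kPa

791.1 kPa


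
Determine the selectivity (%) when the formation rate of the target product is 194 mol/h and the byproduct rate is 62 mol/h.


Selectivity = desired / (desired + undesired) * 100
Total products = 194 + 62 = 256 mol/h
S = 194 / 256 * 100
= 0.7578 * 100
= 75.78 %

75.78 %


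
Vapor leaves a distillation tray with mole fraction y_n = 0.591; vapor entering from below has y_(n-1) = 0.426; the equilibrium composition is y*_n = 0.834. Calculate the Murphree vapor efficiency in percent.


Murphree vapor efficiency: EMV = (y_n - y_(n-1)) / (y*_n - y_(n-1)) * 100
EMV = (0.591 - 0.426) / (0.834 - 0.426) * 100 = 0.165 / 0.408 * 100 = 40.44

40.44 %


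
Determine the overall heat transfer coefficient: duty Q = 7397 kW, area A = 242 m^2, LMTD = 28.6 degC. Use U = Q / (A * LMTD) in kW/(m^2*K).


From Q = U*A*LMTD, U = Q / (A * LMTD)
U = 7397 / (242 * 28.6) = 7397 / 6921.2 = 1.069

1.069 kW/(m^2*K)


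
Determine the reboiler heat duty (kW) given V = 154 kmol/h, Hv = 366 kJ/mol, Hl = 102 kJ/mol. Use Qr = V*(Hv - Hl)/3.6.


Qr = 154 * (366 - 102) / 3.6 = 154 * 264 / 3.6 = 11290

11290 kW


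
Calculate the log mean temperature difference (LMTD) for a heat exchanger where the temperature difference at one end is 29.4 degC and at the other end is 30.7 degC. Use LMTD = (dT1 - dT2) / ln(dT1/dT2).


LMTD = (dT1 - dT2) / ln(dT1/dT2)
= (29.4 - 30.7) / ln(29.4 / 30.7) = -1.3 / -0.043268 = 30.05

30.05 degC


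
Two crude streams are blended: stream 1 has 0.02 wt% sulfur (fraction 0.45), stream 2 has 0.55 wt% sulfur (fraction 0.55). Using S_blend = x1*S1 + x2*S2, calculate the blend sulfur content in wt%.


Linear sulfur blending: S_blend = x1*S1 + x2*S2
Contribution 1: 0.45 * 0.02 = 0.009 wt%
Contribution 2: 0.55 * 0.55 = 0.3025 wt%
S_blend = 0.009 + 0.3025 = 0.3115

0.3115 wt%


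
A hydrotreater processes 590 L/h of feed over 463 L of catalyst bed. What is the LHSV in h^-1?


LHSV = volumetric feed rate / catalyst volume
= 590 L/h / 463 L
= 1.274 h^-1

1.274 h^-1


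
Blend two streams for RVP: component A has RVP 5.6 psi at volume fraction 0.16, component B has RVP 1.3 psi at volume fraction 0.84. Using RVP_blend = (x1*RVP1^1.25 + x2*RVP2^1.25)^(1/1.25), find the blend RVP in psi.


Chevron index: RVP_blend = (sum xi*RVPi^1.25)^(1/1.25)
RVP^1.25 terms: 0.16 * 5.6^1.25 + 0.84 * 1.3^1.25 = 2.54436
RVP_blend = 2.54436^(1/1.25) = 2.111

2.111 psi


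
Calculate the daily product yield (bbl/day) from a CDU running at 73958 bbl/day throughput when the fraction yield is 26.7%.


Crude throughput = 73958 bbl/day
Fraction yield = 26.7%
yield = throughput * fraction / 100
yield = 73958 * 26.7 / 100 = 19746.786

19746.786 bbl/day


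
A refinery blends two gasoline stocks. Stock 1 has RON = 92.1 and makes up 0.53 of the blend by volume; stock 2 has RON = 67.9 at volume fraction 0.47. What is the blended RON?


Linear blending: RON_blend = sum(vi * RONi)
Contribution 1: 0.53 * 92.1 = 48.813
Contribution 2: 0.47 * 67.9 = 31.913
RON_blend = 48.813 + 31.913 = 80.726

80.726


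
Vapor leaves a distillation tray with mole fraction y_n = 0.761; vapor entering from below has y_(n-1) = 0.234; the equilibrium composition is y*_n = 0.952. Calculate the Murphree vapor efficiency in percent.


Murphree vapor efficiency: EMV = (y_n - y_(n-1)) / (y*_n - y_(n-1)) * 100
EMV = (0.761 - 0.234) / (0.952 - 0.234) * 100 = 0.527 / 0.718 * 100 = 73.40

73.40 %


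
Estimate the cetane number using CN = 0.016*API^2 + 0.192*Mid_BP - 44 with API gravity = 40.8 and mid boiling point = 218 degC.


CN = 0.016 * 40.8^2 + 0.192 * 218 - 44
CN = 26.63424 + 41.856 - 44 = 24.49024

24.49024


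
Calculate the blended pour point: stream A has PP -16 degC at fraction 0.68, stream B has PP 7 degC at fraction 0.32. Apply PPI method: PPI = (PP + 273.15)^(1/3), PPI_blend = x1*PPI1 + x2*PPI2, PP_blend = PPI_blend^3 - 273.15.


PPI_1 = (-16 + 273.15)^(1/3) = 6.359098
PPI_2 = (7 + 273.15)^(1/3) = 6.543301
PPI_blend = 0.68 * 6.359098 + 0.32 * 6.543301 = 6.418043
PP_blend = 6.418043^3 - 273.15 = 264.3674 - 273.15 = -8.78

-8.78 degC


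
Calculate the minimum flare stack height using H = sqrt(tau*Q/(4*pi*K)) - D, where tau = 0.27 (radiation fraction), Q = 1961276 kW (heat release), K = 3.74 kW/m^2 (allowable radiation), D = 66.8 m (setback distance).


tau*Q/(4*pi*K) = 0.27 * 1961276 / (4 * pi * 3.74) = 11267.3
sqrt(11267.3) = 106.148
H = 106.148 - 66.8 = 39.35

39.35 m


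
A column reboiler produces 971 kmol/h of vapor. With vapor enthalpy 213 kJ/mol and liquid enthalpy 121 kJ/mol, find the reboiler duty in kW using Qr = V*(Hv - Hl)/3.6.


Qr = 971 * (213 - 121) / 3.6 = 971 * 92 / 3.6 = 24810

24810 kW


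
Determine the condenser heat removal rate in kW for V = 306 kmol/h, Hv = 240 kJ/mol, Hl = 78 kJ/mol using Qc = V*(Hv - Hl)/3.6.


Qc = 306 * (240 - 78) / 3.6 = 306 * 162 / 3.6 = 13770

13770 kW


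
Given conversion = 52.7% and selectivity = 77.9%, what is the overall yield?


Overall yield = conversion (%) * selectivity (%) / 100
Conversion = 52.7%, Selectivity = 77.9%
Y = 52.7 * 77.9 / 100
= 41.0533 %

41.0533 %


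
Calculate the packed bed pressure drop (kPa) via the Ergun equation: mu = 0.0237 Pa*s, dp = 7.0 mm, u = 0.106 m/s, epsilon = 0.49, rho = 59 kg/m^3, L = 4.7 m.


dp = 7.0 mm = 0.007 m
Viscous term = 150*0.0237*0.106*(1-0.49)^2 / (0.007^2*0.49^3) = 17002.1
Inertial term = 1.75*59*0.106^2*(1-0.49) / (0.007*0.49^3) = 718.432
dP/L = 17002.1 + 718.432 = 17720.5 Pa/m
dP = 17720.5 * 4.7 / 1000 = 83.29 kPa

83.29 kPa


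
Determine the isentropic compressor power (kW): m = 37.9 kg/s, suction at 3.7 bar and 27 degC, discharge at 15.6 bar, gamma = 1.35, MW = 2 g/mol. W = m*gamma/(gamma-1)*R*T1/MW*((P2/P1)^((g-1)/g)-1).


Isentropic work: W = m*(gamma/(gamma-1))*(R*T1/MW)*((P2/P1)^((gamma-1)/gamma) - 1)
T1 = 27 + 273.15 = 300.15 K
Pressure ratio = 15.6 / 3.7 = 4.21622
Exponent = (1.35 - 1)/1.35 = 0.259259
(P2/P1)^exp - 1 = 4.21622^0.259259 - 1 = 0.452168
W = 37.9 * 1.35 / 0.35 * 8.314 * 300.15 / 2 * 0.452168 = 82480

82480 kW


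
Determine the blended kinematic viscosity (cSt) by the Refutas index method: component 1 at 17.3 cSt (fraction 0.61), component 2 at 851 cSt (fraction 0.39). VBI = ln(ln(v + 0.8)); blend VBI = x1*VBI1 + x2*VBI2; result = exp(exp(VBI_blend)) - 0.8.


Refutas method: VBN_i = 14.534*ln(ln(visc_i + 0.8)) + 10.975, blended linearly by mass fraction; since VBN is linear in VBI_i = ln(ln(visc_i + 0.8)) and the fractions sum to 1, blend VBI directly: visc = exp(exp(VBI_blend)) - 0.8
VBI_1 = ln(ln(17.3 + 0.8)) = 1.0633
VBI_2 = ln(ln(851 + 0.8)) = 1.90915
VBI_blend = 0.61 * 1.0633 + 0.39 * 1.90915 = 1.39318
visc_blend = exp(exp(1.39318)) - 0.8 = 55.33

55.33 cSt


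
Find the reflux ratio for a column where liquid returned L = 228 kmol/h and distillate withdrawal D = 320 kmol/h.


Reflux ratio definition: R = L / D (liquid returned / distillate withdrawn)
L = 228 kmol/h, D = 320 kmol/h
R = 228 / 320 = 0.7125

0.7125


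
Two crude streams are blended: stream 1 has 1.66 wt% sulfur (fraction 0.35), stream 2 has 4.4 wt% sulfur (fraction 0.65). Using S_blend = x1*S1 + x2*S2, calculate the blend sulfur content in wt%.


Linear sulfur blending: S_blend = x1*S1 + x2*S2
Contribution 1: 0.35 * 1.66 = 0.581 wt%
Contribution 2: 0.65 * 4.4 = 2.86 wt%
S_blend = 0.581 + 2.86 = 3.441

3.441 wt%


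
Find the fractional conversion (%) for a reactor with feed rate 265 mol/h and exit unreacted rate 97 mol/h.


X = (F_in - F_out) / F_in * 100
Moles reacted = 265 - 97 = 168
X = 168 / 265 * 100
= 0.6340 * 100
= 63.40 %

63.40 %


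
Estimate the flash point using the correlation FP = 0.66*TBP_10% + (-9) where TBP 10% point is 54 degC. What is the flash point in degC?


FP = 0.66 * 54 + (-9) = 26.64

26.64 degC


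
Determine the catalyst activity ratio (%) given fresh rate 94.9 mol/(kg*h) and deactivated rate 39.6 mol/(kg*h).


Activity (%) = (rate_used / rate_fresh) * 100
rate_used = 39.6, rate_fresh = 94.9
= (39.6 / 94.9) * 100
= 0.4173 * 100 = 41.73

41.73 %


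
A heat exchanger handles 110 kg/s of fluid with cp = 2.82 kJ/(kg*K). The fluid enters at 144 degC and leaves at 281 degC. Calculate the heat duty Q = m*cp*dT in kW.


Q = m_dot * cp * delta_T
delta_T = 281 - 144 = 137 K
Q = 110 * 2.82 * 137
= 310.2 * 137
= 42497.4 kW

42497.4 kW


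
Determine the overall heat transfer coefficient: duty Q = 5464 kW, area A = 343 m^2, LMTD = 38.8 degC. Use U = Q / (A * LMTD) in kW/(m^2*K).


From Q = U*A*LMTD, U = Q / (A * LMTD)
U = 5464 / (343 * 38.8) = 5464 / 13308.4 = 0.4106

0.4106 kW/(m^2*K)


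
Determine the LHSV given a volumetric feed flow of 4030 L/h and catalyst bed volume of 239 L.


LHSV = volumetric feed rate / catalyst volume
= 4030 L/h / 239 L
= 16.86 h^-1

16.86 h^-1


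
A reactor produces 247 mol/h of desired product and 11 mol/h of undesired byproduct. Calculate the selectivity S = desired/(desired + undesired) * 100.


Selectivity = desired / (desired + undesired) * 100
Total products = 247 + 11 = 258 mol/h
S = 247 / 258 * 100
= 0.9574 * 100
= 95.74 %

95.74 %


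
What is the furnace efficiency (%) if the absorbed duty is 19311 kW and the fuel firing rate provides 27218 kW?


Furnace efficiency = Q_absorbed / Q_fuel * 100
= 19311 / 27218 * 100 = 70.95

70.95 %


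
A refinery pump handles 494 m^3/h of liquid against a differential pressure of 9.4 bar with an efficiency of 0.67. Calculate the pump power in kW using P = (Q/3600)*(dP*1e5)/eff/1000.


Q = 494 / 3600 = 0.137222 m^3/s
P = 0.137222 * (9.4 * 1e5) / 0.67 / 1000 = 192.5

192.5 kW


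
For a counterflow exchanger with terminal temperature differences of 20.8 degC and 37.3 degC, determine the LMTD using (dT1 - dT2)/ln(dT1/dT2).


LMTD = (dT1 - dT2) / ln(dT1/dT2)
= (20.8 - 37.3) / ln(20.8 / 37.3) = -16.5 / -0.58404 = 28.25

28.25 degC


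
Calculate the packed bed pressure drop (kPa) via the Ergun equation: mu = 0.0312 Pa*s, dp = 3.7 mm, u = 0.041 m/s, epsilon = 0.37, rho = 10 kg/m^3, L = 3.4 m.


dp = 3.7 mm = 0.0037 m
Viscous term = 150*0.0312*0.041*(1-0.37)^2 / (0.0037^2*0.37^3) = 109825
Inertial term = 1.75*10*0.041^2*(1-0.37) / (0.0037*0.37^3) = 98.887
dP/L = 109825 + 98.887 = 109924 Pa/m
dP = 109924 * 3.4 / 1000 = 373.7 kPa

373.7 kPa


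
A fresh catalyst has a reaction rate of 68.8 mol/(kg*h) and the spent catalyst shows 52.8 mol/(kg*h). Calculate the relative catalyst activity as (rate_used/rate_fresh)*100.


Activity (%) = (rate_used / rate_fresh) * 100
rate_used = 52.8, rate_fresh = 68.8
= (52.8 / 68.8) * 100
= 0.7674 * 100 = 76.74

76.74 %


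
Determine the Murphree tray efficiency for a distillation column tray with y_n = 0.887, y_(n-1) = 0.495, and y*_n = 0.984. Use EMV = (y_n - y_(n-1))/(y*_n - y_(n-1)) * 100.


Murphree vapor efficiency: EMV = (y_n - y_(n-1)) / (y*_n - y_(n-1)) * 100
EMV = (0.887 - 0.495) / (0.984 - 0.495) * 100 = 0.392 / 0.489 * 100 = 80.16

80.16 %


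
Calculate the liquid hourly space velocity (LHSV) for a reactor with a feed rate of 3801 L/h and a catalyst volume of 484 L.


LHSV = volumetric feed rate / catalyst volume
= 3801 L/h / 484 L
= 7.853 h^-1

7.853 h^-1


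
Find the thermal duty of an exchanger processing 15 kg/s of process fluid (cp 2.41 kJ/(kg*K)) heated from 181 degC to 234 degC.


Q = m_dot * cp * delta_T
delta_T = 234 - 181 = 53 K
Q = 15 * 2.41 * 53
= 36.15 * 53
= 1915.95 kW

1915.95 kW


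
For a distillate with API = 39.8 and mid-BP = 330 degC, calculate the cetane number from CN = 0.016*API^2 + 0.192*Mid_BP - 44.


CN = 0.016 * 39.8^2 + 0.192 * 330 - 44
CN = 25.34464 + 63.36 - 44 = 44.70464

44.70464


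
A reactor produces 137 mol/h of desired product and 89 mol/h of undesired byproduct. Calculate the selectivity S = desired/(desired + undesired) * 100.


Selectivity = desired / (desired + undesired) * 100
Total products = 137 + 89 = 226 mol/h
S = 137 / 226 * 100
= 0.6062 * 100
= 60.62 %

60.62 %


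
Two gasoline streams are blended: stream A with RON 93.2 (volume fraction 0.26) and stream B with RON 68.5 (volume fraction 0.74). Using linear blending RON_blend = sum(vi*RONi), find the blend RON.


Linear blending: RON_blend = sum(vi * RONi)
Contribution 1: 0.26 * 93.2 = 24.232
Contribution 2: 0.74 * 68.5 = 50.69
RON_blend = 24.232 + 50.69 = 74.922

74.922


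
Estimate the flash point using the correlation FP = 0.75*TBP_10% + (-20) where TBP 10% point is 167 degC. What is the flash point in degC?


FP = 0.75 * 167 + (-20) = 105.25

105.25 degC


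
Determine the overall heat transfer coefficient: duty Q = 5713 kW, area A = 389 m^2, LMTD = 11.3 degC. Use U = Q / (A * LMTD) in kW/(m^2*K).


From Q = U*A*LMTD, U = Q / (A * LMTD)
U = 5713 / (389 * 11.3) = 5713 / 4395.7 = 1.300

1.300 kW/(m^2*K)


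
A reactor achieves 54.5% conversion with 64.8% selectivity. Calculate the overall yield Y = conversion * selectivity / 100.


Overall yield = conversion (%) * selectivity (%) / 100
Conversion = 54.5%, Selectivity = 64.8%
Y = 54.5 * 64.8 / 100
= 35.316 %

35.316 %


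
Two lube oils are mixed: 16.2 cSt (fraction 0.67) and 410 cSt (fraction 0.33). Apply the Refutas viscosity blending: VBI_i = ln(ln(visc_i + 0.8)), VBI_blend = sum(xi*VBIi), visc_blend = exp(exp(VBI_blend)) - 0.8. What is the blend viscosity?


Refutas method: VBN_i = 14.534*ln(ln(visc_i + 0.8)) + 10.975, blended linearly by mass fraction; since VBN is linear in VBI_i = ln(ln(visc_i + 0.8)) and the fractions sum to 1, blend VBI directly: visc = exp(exp(VBI_blend)) - 0.8
VBI_1 = ln(ln(16.2 + 0.8)) = 1.04141
VBI_2 = ln(ln(410 + 0.8)) = 1.79477
VBI_blend = 0.67 * 1.04141 + 0.33 * 1.79477 = 1.29002
visc_blend = exp(exp(1.29002)) - 0.8 = 37.02

37.02 cSt


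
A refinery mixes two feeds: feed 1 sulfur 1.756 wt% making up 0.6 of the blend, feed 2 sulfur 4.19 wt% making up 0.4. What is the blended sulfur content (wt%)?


Linear sulfur blending: S_blend = x1*S1 + x2*S2
Contribution 1: 0.6 * 1.756 = 1.0536 wt%
Contribution 2: 0.4 * 4.19 = 1.676 wt%
S_blend = 1.0536 + 1.676 = 2.7296

2.7296 wt%


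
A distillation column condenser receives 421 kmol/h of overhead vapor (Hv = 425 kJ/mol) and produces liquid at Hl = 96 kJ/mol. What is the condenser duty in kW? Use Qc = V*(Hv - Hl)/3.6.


Qc = 421 * (425 - 96) / 3.6 = 421 * 329 / 3.6 = 38470

38470 kW


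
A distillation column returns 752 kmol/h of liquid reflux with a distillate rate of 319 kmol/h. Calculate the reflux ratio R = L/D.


Reflux ratio definition: R = L / D (liquid returned / distillate withdrawn)
L = 752 kmol/h, D = 319 kmol/h
R = 752 / 319 = 2.357

2.357


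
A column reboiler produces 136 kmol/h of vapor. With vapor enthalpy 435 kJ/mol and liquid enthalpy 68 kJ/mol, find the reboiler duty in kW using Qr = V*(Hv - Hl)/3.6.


Qr = 136 * (435 - 68) / 3.6 = 136 * 367 / 3.6 = 13860

13860 kW


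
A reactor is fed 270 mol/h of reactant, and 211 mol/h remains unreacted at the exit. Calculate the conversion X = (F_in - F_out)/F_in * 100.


X = (F_in - F_out) / F_in * 100
Moles reacted = 270 - 211 = 59
X = 59 / 270 * 100
= 0.2185 * 100
= 21.85 %

21.85 %


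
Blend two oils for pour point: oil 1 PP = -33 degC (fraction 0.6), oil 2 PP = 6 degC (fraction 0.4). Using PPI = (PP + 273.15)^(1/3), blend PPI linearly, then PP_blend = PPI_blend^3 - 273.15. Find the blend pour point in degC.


PPI_1 = (-33 + 273.15)^(1/3) = 6.215759
PPI_2 = (6 + 273.15)^(1/3) = 6.535506
PPI_blend = 0.6 * 6.215759 + 0.4 * 6.535506 = 6.343658
PP_blend = 6.343658^3 - 273.15 = 255.2815 - 273.15 = -17.87

-17.87 degC


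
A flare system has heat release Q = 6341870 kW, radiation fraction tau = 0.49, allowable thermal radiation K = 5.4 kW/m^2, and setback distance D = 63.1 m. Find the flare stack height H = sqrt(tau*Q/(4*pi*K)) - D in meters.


tau*Q/(4*pi*K) = 0.49 * 6341870 / (4 * pi * 5.4) = 45794.1
sqrt(45794.1) = 213.996
H = 213.996 - 63.1 = 150.9

150.9 m


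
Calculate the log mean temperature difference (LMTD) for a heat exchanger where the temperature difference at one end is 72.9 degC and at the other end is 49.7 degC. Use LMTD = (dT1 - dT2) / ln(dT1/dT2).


LMTD = (dT1 - dT2) / ln(dT1/dT2)
= (72.9 - 49.7) / ln(72.9 / 49.7) = 23.2 / 0.383084 = 60.56

60.56 degC


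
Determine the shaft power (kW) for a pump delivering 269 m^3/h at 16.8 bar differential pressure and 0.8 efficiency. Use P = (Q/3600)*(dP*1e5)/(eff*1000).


Q = 269 / 3600 = 0.0747222 m^3/s
P = 0.0747222 * (16.8 * 1e5) / 0.8 / 1000 = 156.9

156.9 kW


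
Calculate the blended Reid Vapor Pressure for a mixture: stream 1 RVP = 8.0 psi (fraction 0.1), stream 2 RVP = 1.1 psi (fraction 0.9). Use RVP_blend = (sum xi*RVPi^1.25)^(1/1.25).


Chevron index: RVP_blend = (sum xi*RVPi^1.25)^(1/1.25)
RVP^1.25 terms: 0.1 * 8.0^1.25 + 0.9 * 1.1^1.25 = 2.35931
RVP_blend = 2.35931^(1/1.25) = 1.987

1.987 psi


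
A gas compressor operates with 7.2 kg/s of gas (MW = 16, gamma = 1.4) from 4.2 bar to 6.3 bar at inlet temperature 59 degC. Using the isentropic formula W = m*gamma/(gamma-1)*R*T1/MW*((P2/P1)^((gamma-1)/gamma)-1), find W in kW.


Isentropic work: W = m*(gamma/(gamma-1))*(R*T1/MW)*((P2/P1)^((gamma-1)/gamma) - 1)
T1 = 59 + 273.15 = 332.15 K
Pressure ratio = 6.3 / 4.2 = 1.5
Exponent = (1.4 - 1)/1.4 = 0.285714
(P2/P1)^exp - 1 = 1.5^0.285714 - 1 = 0.122824
W = 7.2 * 1.4 / 0.4 * 8.314 * 332.15 / 16 * 0.122824 = 534.2

534.2 kW


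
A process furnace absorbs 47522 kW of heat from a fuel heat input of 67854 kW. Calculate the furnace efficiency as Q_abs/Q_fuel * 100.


Furnace efficiency = Q_absorbed / Q_fuel * 100
= 47522 / 67854 * 100 = 70.04

70.04 %


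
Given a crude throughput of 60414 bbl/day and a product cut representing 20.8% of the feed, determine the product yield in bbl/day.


Crude throughput = 60414 bbl/day
Fraction yield = 20.8%
yield = throughput * fraction / 100
yield = 60414 * 20.8 / 100 = 12566.112

12566.112 bbl/day


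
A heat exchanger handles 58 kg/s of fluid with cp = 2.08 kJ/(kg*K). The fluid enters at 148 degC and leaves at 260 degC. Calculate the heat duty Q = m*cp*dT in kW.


Q = m_dot * cp * delta_T
delta_T = 260 - 148 = 112 K
Q = 58 * 2.08 * 112
= 120.64 * 112
= 13511.68 kW

13511.68 kW


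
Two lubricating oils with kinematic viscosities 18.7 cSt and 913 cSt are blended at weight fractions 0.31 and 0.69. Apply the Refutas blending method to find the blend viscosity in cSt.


Refutas method: VBN_i = 14.534*ln(ln(visc_i + 0.8)) + 10.975, blended linearly by mass fraction; since VBN is linear in VBI_i = ln(ln(visc_i + 0.8)) and the fractions sum to 1, blend VBI directly: visc = exp(exp(VBI_blend)) - 0.8
VBI_1 = ln(ln(18.7 + 0.8)) = 1.0887
VBI_2 = ln(ln(913 + 0.8)) = 1.91951
VBI_blend = 0.31 * 1.0887 + 0.69 * 1.91951 = 1.66196
visc_blend = exp(exp(1.66196)) - 0.8 = 193.5

193.5 cSt


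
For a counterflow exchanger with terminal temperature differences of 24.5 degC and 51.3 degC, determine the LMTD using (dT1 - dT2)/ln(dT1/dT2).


LMTD = (dT1 - dT2) / ln(dT1/dT2)
= (24.5 - 51.3) / ln(24.5 / 51.3) = -26.8 / -0.739018 = 36.26

36.26 degC


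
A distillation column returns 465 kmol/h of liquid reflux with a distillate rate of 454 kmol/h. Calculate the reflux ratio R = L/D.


Reflux ratio definition: R = L / D (liquid returned / distillate withdrawn)
L = 465 kmol/h, D = 454 kmol/h
R = 465 / 454 = 1.024

1.024


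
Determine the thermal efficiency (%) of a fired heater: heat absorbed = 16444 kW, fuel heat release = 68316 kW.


Furnace efficiency = Q_absorbed / Q_fuel * 100
= 16444 / 68316 * 100 = 24.07

24.07 %


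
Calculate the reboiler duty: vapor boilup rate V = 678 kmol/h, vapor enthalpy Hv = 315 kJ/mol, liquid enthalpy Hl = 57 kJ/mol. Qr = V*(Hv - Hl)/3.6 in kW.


Qr = 678 * (315 - 57) / 3.6 = 678 * 258 / 3.6 = 48590

48590 kW


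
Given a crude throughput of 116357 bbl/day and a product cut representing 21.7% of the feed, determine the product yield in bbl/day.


Crude throughput = 116357 bbl/day
Fraction yield = 21.7%
yield = throughput * fraction / 100
yield = 116357 * 21.7 / 100 = 25249.469

25249.469 bbl/day


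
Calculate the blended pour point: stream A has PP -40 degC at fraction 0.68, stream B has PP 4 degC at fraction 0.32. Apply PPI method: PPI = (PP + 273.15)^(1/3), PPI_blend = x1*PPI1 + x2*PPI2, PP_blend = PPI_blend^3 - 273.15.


PPI_1 = (-40 + 273.15)^(1/3) = 6.15477
PPI_2 = (4 + 273.15)^(1/3) = 6.51986
PPI_blend = 0.68 * 6.15477 + 0.32 * 6.51986 = 6.271599
PP_blend = 6.271599^3 - 273.15 = 246.6805 - 273.15 = -26.47

-26.47 degC


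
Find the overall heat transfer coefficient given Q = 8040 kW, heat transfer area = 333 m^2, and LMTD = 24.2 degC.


From Q = U*A*LMTD, U = Q / (A * LMTD)
U = 8040 / (333 * 24.2) = 8040 / 8058.6 = 0.9977

0.9977 kW/(m^2*K)


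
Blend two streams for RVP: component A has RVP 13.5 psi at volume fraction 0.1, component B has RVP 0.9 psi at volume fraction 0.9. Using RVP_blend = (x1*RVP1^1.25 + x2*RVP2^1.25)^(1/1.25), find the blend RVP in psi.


Chevron index: RVP_blend = (sum xi*RVPi^1.25)^(1/1.25)
RVP^1.25 terms: 0.1 * 13.5^1.25 + 0.9 * 0.9^1.25 = 3.37666
RVP_blend = 3.37666^(1/1.25) = 2.647

2.647 psi


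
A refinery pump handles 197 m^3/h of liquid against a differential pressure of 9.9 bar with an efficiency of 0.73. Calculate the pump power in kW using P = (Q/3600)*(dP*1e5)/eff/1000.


Q = 197 / 3600 = 0.0547222 m^3/s
P = 0.0547222 * (9.9 * 1e5) / 0.73 / 1000 = 74.21

74.21 kW


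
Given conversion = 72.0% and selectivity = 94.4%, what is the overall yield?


Overall yield = conversion (%) * selectivity (%) / 100
Conversion = 72.0%, Selectivity = 94.4%
Y = 72.0 * 94.4 / 100
= 67.968 %

67.968 %


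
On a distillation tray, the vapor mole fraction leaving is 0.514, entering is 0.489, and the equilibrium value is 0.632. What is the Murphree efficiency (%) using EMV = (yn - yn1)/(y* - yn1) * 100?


Murphree vapor efficiency: EMV = (y_n - y_(n-1)) / (y*_n - y_(n-1)) * 100
EMV = (0.514 - 0.489) / (0.632 - 0.489) * 100 = 0.025 / 0.143 * 100 = 17.48

17.48 %


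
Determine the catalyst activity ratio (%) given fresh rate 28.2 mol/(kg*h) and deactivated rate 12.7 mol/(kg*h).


Activity (%) = (rate_used / rate_fresh) * 100
rate_used = 12.7, rate_fresh = 28.2
= (12.7 / 28.2) * 100
= 0.4504 * 100 = 45.04

45.04 %


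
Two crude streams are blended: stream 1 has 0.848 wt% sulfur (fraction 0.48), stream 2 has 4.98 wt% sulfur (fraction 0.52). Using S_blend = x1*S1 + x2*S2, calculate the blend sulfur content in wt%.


Linear sulfur blending: S_blend = x1*S1 + x2*S2
Contribution 1: 0.48 * 0.848 = 0.40704 wt%
Contribution 2: 0.52 * 4.98 = 2.5896 wt%
S_blend = 0.40704 + 2.5896 = 2.99664

2.99664 wt%


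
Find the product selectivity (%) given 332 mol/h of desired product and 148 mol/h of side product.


Selectivity = desired / (desired + undesired) * 100
Total products = 332 + 148 = 480 mol/h
S = 332 / 480 * 100
= 0.6917 * 100
= 69.17 %

69.17 %


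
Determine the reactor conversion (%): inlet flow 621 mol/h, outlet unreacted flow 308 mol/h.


X = (F_in - F_out) / F_in * 100
Moles reacted = 621 - 308 = 313
X = 313 / 621 * 100
= 0.5040 * 100
= 50.40 %

50.40 %


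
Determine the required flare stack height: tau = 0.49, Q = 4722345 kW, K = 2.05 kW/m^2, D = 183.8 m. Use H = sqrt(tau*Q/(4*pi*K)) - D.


tau*Q/(4*pi*K) = 0.49 * 4722345 / (4 * pi * 2.05) = 89823.5
sqrt(89823.5) = 299.706
H = 299.706 - 183.8 = 115.9

115.9 m


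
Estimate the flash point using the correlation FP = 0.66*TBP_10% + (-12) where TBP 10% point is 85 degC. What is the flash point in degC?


FP = 0.66 * 85 + (-12) = 44.1

44.1 degC


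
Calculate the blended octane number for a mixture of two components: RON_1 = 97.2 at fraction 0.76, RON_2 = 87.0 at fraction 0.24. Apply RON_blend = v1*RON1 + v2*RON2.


Linear blending: RON_blend = sum(vi * RONi)
Contribution 1: 0.76 * 97.2 = 73.872
Contribution 2: 0.24 * 87.0 = 20.88
RON_blend = 73.872 + 20.88 = 94.752

94.752


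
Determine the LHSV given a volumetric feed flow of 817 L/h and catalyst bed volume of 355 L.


LHSV = volumetric feed rate / catalyst volume
= 817 L/h / 355 L
= 2.301 h^-1

2.301 h^-1


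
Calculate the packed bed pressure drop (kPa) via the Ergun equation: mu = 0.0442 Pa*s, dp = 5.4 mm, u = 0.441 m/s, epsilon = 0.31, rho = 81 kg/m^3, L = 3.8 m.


dp = 5.4 mm = 0.0054 m
Viscous term = 150*0.0442*0.441*(1-0.31)^2 / (0.0054^2*0.31^3) = 1602420
Inertial term = 1.75*81*0.441^2*(1-0.31) / (0.0054*0.31^3) = 118242
dP/L = 1602420 + 118242 = 1720660 Pa/m
dP = 1720660 * 3.8 / 1000 = 6539 kPa

6539 kPa


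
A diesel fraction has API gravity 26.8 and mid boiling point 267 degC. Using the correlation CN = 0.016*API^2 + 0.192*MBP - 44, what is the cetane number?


CN = 0.016 * 26.8^2 + 0.192 * 267 - 44
CN = 11.49184 + 51.264 - 44 = 18.75584

18.75584


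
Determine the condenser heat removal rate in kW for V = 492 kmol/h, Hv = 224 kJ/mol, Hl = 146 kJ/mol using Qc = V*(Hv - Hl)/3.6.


Qc = 492 * (224 - 146) / 3.6 = 492 * 78 / 3.6 = 10660

10660 kW


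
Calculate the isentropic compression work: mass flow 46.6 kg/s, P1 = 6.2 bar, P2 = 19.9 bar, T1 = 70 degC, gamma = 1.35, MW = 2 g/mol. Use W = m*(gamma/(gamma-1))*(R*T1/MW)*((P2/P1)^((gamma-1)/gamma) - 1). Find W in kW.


Isentropic work: W = m*(gamma/(gamma-1))*(R*T1/MW)*((P2/P1)^((gamma-1)/gamma) - 1)
T1 = 70 + 273.15 = 343.15 K
Pressure ratio = 19.9 / 6.2 = 3.20968
Exponent = (1.35 - 1)/1.35 = 0.259259
(P2/P1)^exp - 1 = 3.20968^0.259259 - 1 = 0.353022
W = 46.6 * 1.35 / 0.35 * 8.314 * 343.15 / 2 * 0.353022 = 90510

90510 kW


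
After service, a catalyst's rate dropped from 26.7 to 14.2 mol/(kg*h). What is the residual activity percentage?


Activity (%) = (rate_used / rate_fresh) * 100
rate_used = 14.2, rate_fresh = 26.7
= (14.2 / 26.7) * 100
= 0.5318 * 100 = 53.18

53.18 %


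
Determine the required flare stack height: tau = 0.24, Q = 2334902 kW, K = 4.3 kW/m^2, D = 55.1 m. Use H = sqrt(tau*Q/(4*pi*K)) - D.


tau*Q/(4*pi*K) = 0.24 * 2334902 / (4 * pi * 4.3) = 10370.5
sqrt(10370.5) = 101.836
H = 101.836 - 55.1 = 46.74

46.74 m


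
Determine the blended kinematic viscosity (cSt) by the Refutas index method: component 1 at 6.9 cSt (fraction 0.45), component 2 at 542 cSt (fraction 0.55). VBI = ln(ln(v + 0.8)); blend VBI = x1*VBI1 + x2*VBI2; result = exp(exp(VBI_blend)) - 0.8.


Refutas method: VBN_i = 14.534*ln(ln(visc_i + 0.8)) + 10.975, blended linearly by mass fraction; since VBN is linear in VBI_i = ln(ln(visc_i + 0.8)) and the fractions sum to 1, blend VBI directly: visc = exp(exp(VBI_blend)) - 0.8
VBI_1 = ln(ln(6.9 + 0.8)) = 0.713548
VBI_2 = ln(ln(542 + 0.8)) = 1.84003
VBI_blend = 0.45 * 0.713548 + 0.55 * 1.84003 = 1.33311
visc_blend = exp(exp(1.33311)) - 0.8 = 43.58

43.58 cSt


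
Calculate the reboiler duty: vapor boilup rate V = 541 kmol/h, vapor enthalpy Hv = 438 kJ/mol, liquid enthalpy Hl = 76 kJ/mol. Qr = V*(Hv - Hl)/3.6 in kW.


Qr = 541 * (438 - 76) / 3.6 = 541 * 362 / 3.6 = 54400

54400 kW


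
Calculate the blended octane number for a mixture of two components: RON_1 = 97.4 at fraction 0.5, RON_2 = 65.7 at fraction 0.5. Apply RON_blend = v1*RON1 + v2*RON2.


Linear blending: RON_blend = sum(vi * RONi)
Contribution 1: 0.5 * 97.4 = 48.7
Contribution 2: 0.5 * 65.7 = 32.85
RON_blend = 48.7 + 32.85 = 81.55

81.55


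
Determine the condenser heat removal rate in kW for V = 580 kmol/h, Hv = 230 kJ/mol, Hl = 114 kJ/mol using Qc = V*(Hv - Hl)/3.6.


Qc = 580 * (230 - 114) / 3.6 = 580 * 116 / 3.6 = 18690

18690 kW


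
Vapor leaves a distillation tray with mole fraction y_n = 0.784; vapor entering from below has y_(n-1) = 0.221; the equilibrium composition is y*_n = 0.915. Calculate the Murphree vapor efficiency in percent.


Murphree vapor efficiency: EMV = (y_n - y_(n-1)) / (y*_n - y_(n-1)) * 100
EMV = (0.784 - 0.221) / (0.915 - 0.221) * 100 = 0.563 / 0.694 * 100 = 81.12

81.12 %


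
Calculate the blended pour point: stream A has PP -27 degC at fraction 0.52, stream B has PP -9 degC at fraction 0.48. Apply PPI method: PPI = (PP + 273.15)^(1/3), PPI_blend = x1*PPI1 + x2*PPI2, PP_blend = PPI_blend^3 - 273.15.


PPI_1 = (-27 + 273.15)^(1/3) = 6.2671
PPI_2 = (-9 + 273.15)^(1/3) = 6.416283
PPI_blend = 0.52 * 6.2671 + 0.48 * 6.416283 = 6.338708
PP_blend = 6.338708^3 - 273.15 = 254.6843 - 273.15 = -18.47

-18.47 degC


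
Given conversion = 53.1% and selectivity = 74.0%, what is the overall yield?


Overall yield = conversion (%) * selectivity (%) / 100
Conversion = 53.1%, Selectivity = 74.0%
Y = 53.1 * 74.0 / 100
= 39.294 %

39.294 %


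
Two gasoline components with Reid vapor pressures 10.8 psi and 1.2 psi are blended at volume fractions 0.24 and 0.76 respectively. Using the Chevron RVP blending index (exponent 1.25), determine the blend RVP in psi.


Chevron index: RVP_blend = (sum xi*RVPi^1.25)^(1/1.25)
RVP^1.25 terms: 0.24 * 10.8^1.25 + 0.76 * 1.2^1.25 = 5.65337
RVP_blend = 5.65337^(1/1.25) = 3.998

3.998 psi


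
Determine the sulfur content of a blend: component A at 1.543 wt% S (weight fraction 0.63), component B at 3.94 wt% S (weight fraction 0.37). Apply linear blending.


Linear sulfur blending: S_blend = x1*S1 + x2*S2
Contribution 1: 0.63 * 1.543 = 0.97209 wt%
Contribution 2: 0.37 * 3.94 = 1.4578 wt%
S_blend = 0.97209 + 1.4578 = 2.42989

2.42989 wt%


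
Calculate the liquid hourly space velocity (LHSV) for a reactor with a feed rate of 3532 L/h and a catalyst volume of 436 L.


LHSV = volumetric feed rate / catalyst volume
= 3532 L/h / 436 L
= 8.101 h^-1

8.101 h^-1


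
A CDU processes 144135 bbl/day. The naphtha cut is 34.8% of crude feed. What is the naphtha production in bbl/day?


Crude throughput = 144135 bbl/day
Fraction yield = 34.8%
yield = throughput * fraction / 100
yield = 144135 * 34.8 / 100 = 50158.98

50158.98 bbl/day


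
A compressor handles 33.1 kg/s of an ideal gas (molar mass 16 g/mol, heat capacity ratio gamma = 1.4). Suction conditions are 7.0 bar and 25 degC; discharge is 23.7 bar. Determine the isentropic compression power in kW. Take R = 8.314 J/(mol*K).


Isentropic work: W = m*(gamma/(gamma-1))*(R*T1/MW)*((P2/P1)^((gamma-1)/gamma) - 1)
T1 = 25 + 273.15 = 298.15 K
Pressure ratio = 23.7 / 7.0 = 3.38571
Exponent = (1.4 - 1)/1.4 = 0.285714
(P2/P1)^exp - 1 = 3.38571^0.285714 - 1 = 0.416865
W = 33.1 * 1.4 / 0.4 * 8.314 * 298.15 / 16 * 0.416865 = 7482

7482 kW


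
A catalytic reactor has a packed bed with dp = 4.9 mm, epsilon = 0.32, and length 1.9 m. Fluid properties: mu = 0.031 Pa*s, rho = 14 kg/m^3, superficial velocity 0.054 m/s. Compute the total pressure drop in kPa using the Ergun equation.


dp = 4.9 mm = 0.0049 m
Viscous term = 150*0.031*0.054*(1-0.32)^2 / (0.0049^2*0.32^3) = 147578
Inertial term = 1.75*14*0.054^2*(1-0.32) / (0.0049*0.32^3) = 302.563
dP/L = 147578 + 302.563 = 147881 Pa/m
dP = 147881 * 1.9 / 1000 = 281.0 kPa

281.0 kPa


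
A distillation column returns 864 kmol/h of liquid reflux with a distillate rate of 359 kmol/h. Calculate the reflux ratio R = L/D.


Reflux ratio definition: R = L / D (liquid returned / distillate withdrawn)
L = 864 kmol/h, D = 359 kmol/h
R = 864 / 359 = 2.407

2.407


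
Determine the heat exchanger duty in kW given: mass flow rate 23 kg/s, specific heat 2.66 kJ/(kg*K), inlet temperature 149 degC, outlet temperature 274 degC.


Q = m_dot * cp * delta_T
delta_T = 274 - 149 = 125 K
Q = 23 * 2.66 * 125
= 61.18 * 125
= 7647.5 kW

7647.5 kW


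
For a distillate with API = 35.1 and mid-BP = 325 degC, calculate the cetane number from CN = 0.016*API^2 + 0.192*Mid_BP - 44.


CN = 0.016 * 35.1^2 + 0.192 * 325 - 44
CN = 19.71216 + 62.4 - 44 = 38.11216

38.11216


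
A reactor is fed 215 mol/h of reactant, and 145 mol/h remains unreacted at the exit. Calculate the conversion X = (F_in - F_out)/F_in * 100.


X = (F_in - F_out) / F_in * 100
Moles reacted = 215 - 145 = 70
X = 70 / 215 * 100
= 0.3256 * 100
= 32.56 %

32.56 %


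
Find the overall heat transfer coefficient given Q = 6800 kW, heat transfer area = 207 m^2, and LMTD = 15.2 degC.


From Q = U*A*LMTD, U = Q / (A * LMTD)
U = 6800 / (207 * 15.2) = 6800 / 3146.4 = 2.161

2.161 kW/(m^2*K)


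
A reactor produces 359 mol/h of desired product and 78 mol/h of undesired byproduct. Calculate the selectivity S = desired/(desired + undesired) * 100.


Selectivity = desired / (desired + undesired) * 100
Total products = 359 + 78 = 437 mol/h
S = 359 / 437 * 100
= 0.8215 * 100
= 82.15 %

82.15 %


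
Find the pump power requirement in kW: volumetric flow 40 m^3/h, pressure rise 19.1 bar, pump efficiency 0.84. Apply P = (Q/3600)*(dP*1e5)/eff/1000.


Q = 40 / 3600 = 0.0111111 m^3/s
P = 0.0111111 * (19.1 * 1e5) / 0.84 / 1000 = 25.26

25.26 kW


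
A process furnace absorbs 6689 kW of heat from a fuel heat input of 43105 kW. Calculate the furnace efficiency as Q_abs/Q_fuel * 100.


Furnace efficiency = Q_absorbed / Q_fuel * 100
= 6689 / 43105 * 100 = 15.52

15.52 %


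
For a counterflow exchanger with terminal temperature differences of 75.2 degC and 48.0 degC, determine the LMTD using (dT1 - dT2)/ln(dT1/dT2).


LMTD = (dT1 - dT2) / ln(dT1/dT2)
= (75.2 - 48.0) / ln(75.2 / 48.0) = 27.2 / 0.44895 = 60.59

60.59 degC


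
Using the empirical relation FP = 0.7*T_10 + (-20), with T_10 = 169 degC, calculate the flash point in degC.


FP = 0.7 * 169 + (-20) = 98.3

98.3 degC


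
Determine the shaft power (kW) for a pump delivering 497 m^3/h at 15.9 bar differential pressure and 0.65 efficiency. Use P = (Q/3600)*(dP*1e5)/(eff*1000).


Q = 497 / 3600 = 0.138056 m^3/s
P = 0.138056 * (15.9 * 1e5) / 0.65 / 1000 = 337.7

337.7 kW


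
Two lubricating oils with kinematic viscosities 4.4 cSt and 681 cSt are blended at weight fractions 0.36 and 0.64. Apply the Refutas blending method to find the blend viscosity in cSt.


Refutas method: VBN_i = 14.534*ln(ln(visc_i + 0.8)) + 10.975, blended linearly by mass fraction; since VBN is linear in VBI_i = ln(ln(visc_i + 0.8)) and the fractions sum to 1, blend VBI directly: visc = exp(exp(VBI_blend)) - 0.8
VBI_1 = ln(ln(4.4 + 0.8)) = 0.499962
VBI_2 = ln(ln(681 + 0.8)) = 1.8756
VBI_blend = 0.36 * 0.499962 + 0.64 * 1.8756 = 1.38037
visc_blend = exp(exp(1.38037)) - 0.8 = 52.52

52.52 cSt
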